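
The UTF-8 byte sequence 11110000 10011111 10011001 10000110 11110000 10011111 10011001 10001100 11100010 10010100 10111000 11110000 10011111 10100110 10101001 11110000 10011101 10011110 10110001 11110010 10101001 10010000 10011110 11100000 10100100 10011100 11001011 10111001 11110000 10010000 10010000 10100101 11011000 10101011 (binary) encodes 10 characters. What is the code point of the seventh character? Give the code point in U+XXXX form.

U+091C

Offset 0: leading byte 0xF0 = 11110000 → 4-byte char #1 = F0 9F 99 86.
Offset 4: leading byte 0xF0 = 11110000 → 4-byte char #2 = F0 9F 99 8C.
Offset 8: leading byte 0xE2 = 11100010 → 3-byte char #3 = E2 94 B8.
Offset 11: leading byte 0xF0 = 11110000 → 4-byte char #4 = F0 9F A6 A9.
Offset 15: leading byte 0xF0 = 11110000 → 4-byte char #5 = F0 9D 9E B1.
Offset 19: leading byte 0xF2 = 11110010 → 4-byte char #6 = F2 A9 90 9E.
Offset 23: leading byte 0xE0 = 11100000 → 3-byte char #7 = E0 A4 9C.
Leading byte 0xE0 = 11100000 matches 1110xxxx → 3-byte sequence.
Byte 1: 0xE0 = 11100000, payload 0000 (4 bits).
Byte 2: 0xA4 = 10100100 (10xxxxxx ✓), payload 100100.
Byte 3: 0x9C = 10011100 (10xxxxxx ✓), payload 011100.
Concatenate: 0000100100011100 = 0x91C (16 bits → U+091C).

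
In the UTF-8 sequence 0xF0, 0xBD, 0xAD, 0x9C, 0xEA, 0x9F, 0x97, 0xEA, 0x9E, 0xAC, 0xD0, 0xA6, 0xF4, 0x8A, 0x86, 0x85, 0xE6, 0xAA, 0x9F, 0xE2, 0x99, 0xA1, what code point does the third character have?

U+A7AC

Offset 0: leading byte 0xF0 = 11110000 → 4-byte char #1 = F0 BD AD 9C.
Offset 4: leading byte 0xEA = 11101010 → 3-byte char #2 = EA 9F 97.
Offset 7: leading byte 0xEA = 11101010 → 3-byte char #3 = EA 9E AC.
Leading byte 0xEA = 11101010 matches 1110xxxx → 3-byte sequence.
Byte 1: 0xEA = 11101010, payload 1010 (4 bits).
Byte 2: 0x9E = 10011110 (10xxxxxx ✓), payload 011110.
Byte 3: 0xAC = 10101100 (10xxxxxx ✓), payload 101100.
Concatenate: 1010011110101100 = 0xA7AC (16 bits → U+A7AC).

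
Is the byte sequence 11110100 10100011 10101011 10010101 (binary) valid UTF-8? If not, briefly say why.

invalid (encodes a value above U+10FFFF)

Leading byte 0xF4 = 11110100 → 4-byte form.
Payload = 0x123AD5, which exceeds U+10FFFF, the maximum Unicode code point. (Leading bytes F5–FF, or F4 followed by ≥ 0x90, are invalid.)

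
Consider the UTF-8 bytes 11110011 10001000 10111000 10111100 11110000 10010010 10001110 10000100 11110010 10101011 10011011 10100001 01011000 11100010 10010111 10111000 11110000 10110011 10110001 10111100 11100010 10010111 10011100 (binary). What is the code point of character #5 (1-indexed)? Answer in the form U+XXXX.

U+25F8

Offset 0: leading byte 0xF3 = 11110011 → 4-byte char #1 = F3 88 B8 BC.
Offset 4: leading byte 0xF0 = 11110000 → 4-byte char #2 = F0 92 8E 84.
Offset 8: leading byte 0xF2 = 11110010 → 4-byte char #3 = F2 AB 9B A1.
Offset 12: leading byte 0x58 = 01011000 → 1-byte char #4 = 58.
Offset 13: leading byte 0xE2 = 11100010 → 3-byte char #5 = E2 97 B8.
Leading byte 0xE2 = 11100010 matches 1110xxxx → 3-byte sequence.
Byte 1: 0xE2 = 11100010, payload 0010 (4 bits).
Byte 2: 0x97 = 10010111 (10xxxxxx ✓), payload 010111.
Byte 3: 0xB8 = 10111000 (10xxxxxx ✓), payload 111000.
Concatenate: 0010010111111000 = 0x25F8 (16 bits → U+25F8).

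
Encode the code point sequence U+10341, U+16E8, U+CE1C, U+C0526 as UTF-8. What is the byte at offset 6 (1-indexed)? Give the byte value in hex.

0x9B

1-indexed offset 6 is 0-indexed offset 5.
U+10341 → 4-byte form F0 90 8D 81 at offsets 0–3.
U+16E8 → 3-byte form E1 9B A8 at offsets 4–6.
Offset 5 falls in char 2's range; it's byte 2 of E1 9B A8 = 0x9B.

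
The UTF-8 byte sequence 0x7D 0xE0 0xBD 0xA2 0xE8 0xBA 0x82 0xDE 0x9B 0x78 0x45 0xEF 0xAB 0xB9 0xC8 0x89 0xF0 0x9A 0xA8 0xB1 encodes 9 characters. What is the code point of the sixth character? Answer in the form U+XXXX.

U+0045

Offset 0: leading byte 0x7D = 01111101 → 1-byte char #1 = 7D.
Offset 1: leading byte 0xE0 = 11100000 → 3-byte char #2 = E0 BD A2.
Offset 4: leading byte 0xE8 = 11101000 → 3-byte char #3 = E8 BA 82.
Offset 7: leading byte 0xDE = 11011110 → 2-byte char #4 = DE 9B.
Offset 9: leading byte 0x78 = 01111000 → 1-byte char #5 = 78.
Offset 10: leading byte 0x45 = 01000101 → 1-byte char #6 = 45.
Leading byte 0x45 = 01000101 matches 0xxxxxxx → 1-byte sequence.
Byte 1: 0x45 = 01000101, payload 1000101 (7 bits).
Concatenate: 1000101 = 0x45 (7 bits → U+0045).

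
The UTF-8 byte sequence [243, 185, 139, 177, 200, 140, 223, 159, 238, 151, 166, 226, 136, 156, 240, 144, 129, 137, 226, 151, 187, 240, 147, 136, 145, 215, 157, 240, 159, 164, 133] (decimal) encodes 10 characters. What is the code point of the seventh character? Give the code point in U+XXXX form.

Offset 0: leading byte 0xF3 = 11110011 → 4-byte char #1 = F3 B9 8B B1.
Offset 4: leading byte 0xC8 = 11001000 → 2-byte char #2 = C8 8C.
Offset 6: leading byte 0xDF = 11011111 → 2-byte char #3 = DF 9F.
Offset 8: leading byte 0xEE = 11101110 → 3-byte char #4 = EE 97 A6.
Offset 11: leading byte 0xE2 = 11100010 → 3-byte char #5 = E2 88 9C.
Offset 14: leading byte 0xF0 = 11110000 → 4-byte char #6 = F0 90 81 89.
Offset 18: leading byte 0xE2 = 11100010 → 3-byte char #7 = E2 97 BB.
Leading byte 0xE2 = 11100010 matches 1110xxxx → 3-byte sequence.
Byte 1: 0xE2 = 11100010, payload 0010 (4 bits).
Byte 2: 0x97 = 10010111 (10xxxxxx ✓), payload 010111.
Byte 3: 0xBB = 10111011 (10xxxxxx ✓), payload 111011.
Concatenate: 0010010111111011 = 0x25FB (16 bits → U+25FB).

U+25FB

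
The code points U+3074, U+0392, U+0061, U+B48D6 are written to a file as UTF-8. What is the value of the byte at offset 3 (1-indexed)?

0xB4

1-indexed offset 3 is 0-indexed offset 2.
U+3074 → 3-byte form E3 81 B4 at offsets 0–2.
Offset 2 falls in char 1's range; it's byte 3 of E3 81 B4 = 0xB4.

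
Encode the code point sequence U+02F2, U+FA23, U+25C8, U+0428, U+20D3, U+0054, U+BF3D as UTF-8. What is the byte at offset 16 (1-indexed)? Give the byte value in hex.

1-indexed offset 16 is 0-indexed offset 15.
U+02F2 → 2-byte form CB B2 at offsets 0–1.
U+FA23 → 3-byte form EF A8 A3 at offsets 2–4.
U+25C8 → 3-byte form E2 97 88 at offsets 5–7.
U+0428 → 2-byte form D0 A8 at offsets 8–9.
U+20D3 → 3-byte form E2 83 93 at offsets 10–12.
U+0054 → 1-byte form 54 at offsets 13–13.
U+BF3D → 3-byte form EB BC BD at offsets 14–16.
Offset 15 falls in char 7's range; it's byte 2 of EB BC BD = 0xBC.

0xBC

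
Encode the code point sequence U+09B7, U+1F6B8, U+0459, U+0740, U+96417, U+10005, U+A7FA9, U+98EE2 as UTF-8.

E0 A6 B7 F0 9F 9A B8 D1 99 DD 80 F2 96 90 97 F0 90 80 85 F2 A7 BE A9 F2 98 BB A2

U+09B7: 3-byte form → E0 A6 B7.
U+1F6B8: 4-byte form → F0 9F 9A B8.
U+0459: 2-byte form → D1 99.
U+0740: 2-byte form → DD 80.
U+96417: 4-byte form → F2 96 90 97.
U+10005: 4-byte form → F0 90 80 85.
U+A7FA9: 4-byte form → F2 A7 BE A9.
U+98EE2: 4-byte form → F2 98 BB A2.
Concatenated (27 bytes): E0 A6 B7 F0 9F 9A B8 D1 99 DD 80 F2 96 90 97 F0 90 80 85 F2 A7 BE A9 F2 98 BB A2.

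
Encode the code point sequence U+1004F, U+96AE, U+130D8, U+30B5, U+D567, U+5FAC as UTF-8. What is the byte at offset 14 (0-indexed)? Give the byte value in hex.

U+1004F → 4-byte form F0 90 81 8F at offsets 0–3.
U+96AE → 3-byte form E9 9A AE at offsets 4–6.
U+130D8 → 4-byte form F0 93 83 98 at offsets 7–10.
U+30B5 → 3-byte form E3 82 B5 at offsets 11–13.
U+D567 → 3-byte form ED 95 A7 at offsets 14–16.
Offset 14 falls in char 5's range; it's byte 1 of ED 95 A7 = 0xED.

0xED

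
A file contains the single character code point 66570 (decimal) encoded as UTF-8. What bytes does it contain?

U+1040A = 0x1040A = 66570 decimal. In range U+10000–U+10FFFF → 4-byte form: 11110xxx 10xxxxxx 10xxxxxx 10xxxxxx.
Binary (21 bits): 000010000010000001010.
Split 3+6+6+6: 000 | 010000 | 010000 | 001010.
Byte 1: 11110000 = 0xF0.
Byte 2: 10010000 = 0x90.
Byte 3: 10010000 = 0x90.
Byte 4: 10001010 = 0x8A.

F0 90 90 8A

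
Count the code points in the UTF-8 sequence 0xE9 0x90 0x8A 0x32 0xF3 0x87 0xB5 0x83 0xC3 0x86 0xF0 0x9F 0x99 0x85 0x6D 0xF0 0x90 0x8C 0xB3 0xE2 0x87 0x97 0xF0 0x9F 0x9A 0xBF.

Byte at offset 0: 0xE9 = 11101001 → 3-byte char (#1). Advance 3.
Byte at offset 3: 0x32 = 00110010 → 1-byte char (#2). Advance 1.
Byte at offset 4: 0xF3 = 11110011 → 4-byte char (#3). Advance 4.
Byte at offset 8: 0xC3 = 11000011 → 2-byte char (#4). Advance 2.
Byte at offset 10: 0xF0 = 11110000 → 4-byte char (#5). Advance 4.
Byte at offset 14: 0x6D = 01101101 → 1-byte char (#6). Advance 1.
Byte at offset 15: 0xF0 = 11110000 → 4-byte char (#7). Advance 4.
Byte at offset 19: 0xE2 = 11100010 → 3-byte char (#8). Advance 3.
Byte at offset 22: 0xF0 = 11110000 → 4-byte char (#9). Advance 4.
Reached end at offset 26 after 9 code points.

9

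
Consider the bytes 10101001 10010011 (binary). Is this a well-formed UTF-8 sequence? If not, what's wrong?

Byte 0xA9 = 10101001 has the form 10xxxxxx — a continuation byte — but there is no preceding leading byte.

invalid (continuation byte with no leading byte)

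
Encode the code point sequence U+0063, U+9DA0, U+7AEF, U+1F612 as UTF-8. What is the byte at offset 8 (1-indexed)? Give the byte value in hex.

1-indexed offset 8 is 0-indexed offset 7.
U+0063 → 1-byte form 63 at offsets 0–0.
U+9DA0 → 3-byte form E9 B6 A0 at offsets 1–3.
U+7AEF → 3-byte form E7 AB AF at offsets 4–6.
U+1F612 → 4-byte form F0 9F 98 92 at offsets 7–10.
Offset 7 falls in char 4's range; it's byte 1 of F0 9F 98 92 = 0xF0.

0xF0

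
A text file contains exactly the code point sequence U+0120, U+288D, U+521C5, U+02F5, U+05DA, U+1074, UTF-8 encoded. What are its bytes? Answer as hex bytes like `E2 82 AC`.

C4 A0 E2 A2 8D F1 92 87 85 CB B5 D7 9A E1 81 B4

U+0120: 2-byte form → C4 A0.
U+288D: 3-byte form → E2 A2 8D.
U+521C5: 4-byte form → F1 92 87 85.
U+02F5: 2-byte form → CB B5.
U+05DA: 2-byte form → D7 9A.
U+1074: 3-byte form → E1 81 B4.
Concatenated (16 bytes): C4 A0 E2 A2 8D F1 92 87 85 CB B5 D7 9A E1 81 B4.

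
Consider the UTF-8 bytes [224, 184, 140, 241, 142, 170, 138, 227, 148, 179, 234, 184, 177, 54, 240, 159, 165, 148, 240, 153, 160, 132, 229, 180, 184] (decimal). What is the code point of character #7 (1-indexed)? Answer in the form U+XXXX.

Offset 0: leading byte 0xE0 = 11100000 → 3-byte char #1 = E0 B8 8C.
Offset 3: leading byte 0xF1 = 11110001 → 4-byte char #2 = F1 8E AA 8A.
Offset 7: leading byte 0xE3 = 11100011 → 3-byte char #3 = E3 94 B3.
Offset 10: leading byte 0xEA = 11101010 → 3-byte char #4 = EA B8 B1.
Offset 13: leading byte 0x36 = 00110110 → 1-byte char #5 = 36.
Offset 14: leading byte 0xF0 = 11110000 → 4-byte char #6 = F0 9F A5 94.
Offset 18: leading byte 0xF0 = 11110000 → 4-byte char #7 = F0 99 A0 84.
Leading byte 0xF0 = 11110000 matches 11110xxx → 4-byte sequence.
Byte 1: 0xF0 = 11110000, payload 000 (3 bits).
Byte 2: 0x99 = 10011001 (10xxxxxx ✓), payload 011001.
Byte 3: 0xA0 = 10100000 (10xxxxxx ✓), payload 100000.
Byte 4: 0x84 = 10000100 (10xxxxxx ✓), payload 000100.
Concatenate: 000011001100000000100 = 0x19804 (21 bits → U+19804).

U+19804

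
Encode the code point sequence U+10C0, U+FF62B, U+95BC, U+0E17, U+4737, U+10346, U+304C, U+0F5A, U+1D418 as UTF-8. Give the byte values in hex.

U+10C0: 3-byte form → E1 83 80.
U+FF62B: 4-byte form → F3 BF 98 AB.
U+95BC: 3-byte form → E9 96 BC.
U+0E17: 3-byte form → E0 B8 97.
U+4737: 3-byte form → E4 9C B7.
U+10346: 4-byte form → F0 90 8D 86.
U+304C: 3-byte form → E3 81 8C.
U+0F5A: 3-byte form → E0 BD 9A.
U+1D418: 4-byte form → F0 9D 90 98.
Concatenated (30 bytes): E1 83 80 F3 BF 98 AB E9 96 BC E0 B8 97 E4 9C B7 F0 90 8D 86 E3 81 8C E0 BD 9A F0 9D 90 98.

E1 83 80 F3 BF 98 AB E9 96 BC E0 B8 97 E4 9C B7 F0 90 8D 86 E3 81 8C E0 BD 9A F0 9D 90 98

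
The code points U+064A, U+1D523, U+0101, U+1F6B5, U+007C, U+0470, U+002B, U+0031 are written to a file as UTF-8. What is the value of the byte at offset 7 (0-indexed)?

0x81

U+064A → 2-byte form D9 8A at offsets 0–1.
U+1D523 → 4-byte form F0 9D 94 A3 at offsets 2–5.
U+0101 → 2-byte form C4 81 at offsets 6–7.
Offset 7 falls in char 3's range; it's byte 2 of C4 81 = 0x81.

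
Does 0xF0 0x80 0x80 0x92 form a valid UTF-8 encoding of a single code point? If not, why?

Leading byte 0xF0 = 11110000 → 4-byte form.
Continuation bytes all match 10xxxxxx. Payload decodes to 0x12.
But 0x12 < 0x10000, the minimum for a 4-byte sequence — this is an overlong encoding.

invalid (overlong encoding)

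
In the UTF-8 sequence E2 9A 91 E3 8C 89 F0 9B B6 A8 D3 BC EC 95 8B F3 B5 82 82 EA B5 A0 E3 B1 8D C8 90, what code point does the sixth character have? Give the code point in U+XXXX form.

Offset 0: leading byte 0xE2 = 11100010 → 3-byte char #1 = E2 9A 91.
Offset 3: leading byte 0xE3 = 11100011 → 3-byte char #2 = E3 8C 89.
Offset 6: leading byte 0xF0 = 11110000 → 4-byte char #3 = F0 9B B6 A8.
Offset 10: leading byte 0xD3 = 11010011 → 2-byte char #4 = D3 BC.
Offset 12: leading byte 0xEC = 11101100 → 3-byte char #5 = EC 95 8B.
Offset 15: leading byte 0xF3 = 11110011 → 4-byte char #6 = F3 B5 82 82.
Leading byte 0xF3 = 11110011 matches 11110xxx → 4-byte sequence.
Byte 1: 0xF3 = 11110011, payload 011 (3 bits).
Byte 2: 0xB5 = 10110101 (10xxxxxx ✓), payload 110101.
Byte 3: 0x82 = 10000010 (10xxxxxx ✓), payload 000010.
Byte 4: 0x82 = 10000010 (10xxxxxx ✓), payload 000010.
Concatenate: 011110101000010000010 = 0xF5082 (21 bits → U+F5082).

U+F5082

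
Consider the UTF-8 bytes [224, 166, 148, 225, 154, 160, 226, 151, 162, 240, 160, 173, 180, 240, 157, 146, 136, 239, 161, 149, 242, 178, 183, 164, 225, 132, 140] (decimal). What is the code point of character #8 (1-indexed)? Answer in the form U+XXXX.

Offset 0: leading byte 0xE0 = 11100000 → 3-byte char #1 = E0 A6 94.
Offset 3: leading byte 0xE1 = 11100001 → 3-byte char #2 = E1 9A A0.
Offset 6: leading byte 0xE2 = 11100010 → 3-byte char #3 = E2 97 A2.
Offset 9: leading byte 0xF0 = 11110000 → 4-byte char #4 = F0 A0 AD B4.
Offset 13: leading byte 0xF0 = 11110000 → 4-byte char #5 = F0 9D 92 88.
Offset 17: leading byte 0xEF = 11101111 → 3-byte char #6 = EF A1 95.
Offset 20: leading byte 0xF2 = 11110010 → 4-byte char #7 = F2 B2 B7 A4.
Offset 24: leading byte 0xE1 = 11100001 → 3-byte char #8 = E1 84 8C.
Leading byte 0xE1 = 11100001 matches 1110xxxx → 3-byte sequence.
Byte 1: 0xE1 = 11100001, payload 0001 (4 bits).
Byte 2: 0x84 = 10000100 (10xxxxxx ✓), payload 000100.
Byte 3: 0x8C = 10001100 (10xxxxxx ✓), payload 001100.
Concatenate: 0001000100001100 = 0x110C (16 bits → U+110C).

U+110C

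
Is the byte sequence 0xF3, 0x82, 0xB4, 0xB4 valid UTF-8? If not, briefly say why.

Leading byte 0xF3 = 11110011 → 4-byte form.
Continuation bytes 0x82=10000010, 0xB4=10110100, 0xB4=10110100 all match 10xxxxxx.
Decoded value 0xC2D34 is ≥ 0x10000 (shortest form) and not a surrogate.

valid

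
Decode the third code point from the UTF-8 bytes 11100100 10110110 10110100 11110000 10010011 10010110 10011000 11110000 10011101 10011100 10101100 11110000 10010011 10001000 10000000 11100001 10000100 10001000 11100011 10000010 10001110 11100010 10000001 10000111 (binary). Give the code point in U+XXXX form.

Offset 0: leading byte 0xE4 = 11100100 → 3-byte char #1 = E4 B6 B4.
Offset 3: leading byte 0xF0 = 11110000 → 4-byte char #2 = F0 93 96 98.
Offset 7: leading byte 0xF0 = 11110000 → 4-byte char #3 = F0 9D 9C AC.
Leading byte 0xF0 = 11110000 matches 11110xxx → 4-byte sequence.
Byte 1: 0xF0 = 11110000, payload 000 (3 bits).
Byte 2: 0x9D = 10011101 (10xxxxxx ✓), payload 011101.
Byte 3: 0x9C = 10011100 (10xxxxxx ✓), payload 011100.
Byte 4: 0xAC = 10101100 (10xxxxxx ✓), payload 101100.
Concatenate: 000011101011100101100 = 0x1D72C (21 bits → U+1D72C).

U+1D72C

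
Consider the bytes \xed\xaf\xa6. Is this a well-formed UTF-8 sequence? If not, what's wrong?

invalid (encodes a surrogate (U+D800–U+DFFF))

Structurally a 3-byte sequence; payload = 0xDBE6.
But 0xDBE6 is in U+D800–U+DFFF, the surrogate range. Surrogates are not Unicode scalar values and are forbidden in UTF-8.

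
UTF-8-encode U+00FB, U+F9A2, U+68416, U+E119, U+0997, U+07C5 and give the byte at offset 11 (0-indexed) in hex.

0x99

U+00FB → 2-byte form C3 BB at offsets 0–1.
U+F9A2 → 3-byte form EF A6 A2 at offsets 2–4.
U+68416 → 4-byte form F1 A8 90 96 at offsets 5–8.
U+E119 → 3-byte form EE 84 99 at offsets 9–11.
Offset 11 falls in char 4's range; it's byte 3 of EE 84 99 = 0x99.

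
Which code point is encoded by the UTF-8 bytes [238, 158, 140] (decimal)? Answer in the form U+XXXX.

Leading byte 0xEE = 11101110 matches 1110xxxx → 3-byte sequence.
Byte 1: 0xEE = 11101110, payload 1110 (4 bits).
Byte 2: 0x9E = 10011110 (10xxxxxx ✓), payload 011110.
Byte 3: 0x8C = 10001100 (10xxxxxx ✓), payload 001100.
Concatenate: 1110011110001100 = 0xE78C (16 bits → U+E78C).

U+E78C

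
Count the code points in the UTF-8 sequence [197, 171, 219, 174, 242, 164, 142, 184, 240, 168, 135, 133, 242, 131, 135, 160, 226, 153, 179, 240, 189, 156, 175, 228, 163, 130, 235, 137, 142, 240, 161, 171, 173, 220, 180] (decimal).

Byte at offset 0: 0xC5 = 11000101 → 2-byte char (#1). Advance 2.
Byte at offset 2: 0xDB = 11011011 → 2-byte char (#2). Advance 2.
Byte at offset 4: 0xF2 = 11110010 → 4-byte char (#3). Advance 4.
Byte at offset 8: 0xF0 = 11110000 → 4-byte char (#4). Advance 4.
Byte at offset 12: 0xF2 = 11110010 → 4-byte char (#5). Advance 4.
Byte at offset 16: 0xE2 = 11100010 → 3-byte char (#6). Advance 3.
Byte at offset 19: 0xF0 = 11110000 → 4-byte char (#7). Advance 4.
Byte at offset 23: 0xE4 = 11100100 → 3-byte char (#8). Advance 3.
Byte at offset 26: 0xEB = 11101011 → 3-byte char (#9). Advance 3.
Byte at offset 29: 0xF0 = 11110000 → 4-byte char (#10). Advance 4.
Byte at offset 33: 0xDC = 11011100 → 2-byte char (#11). Advance 2.
Reached end at offset 35 after 11 code points.

11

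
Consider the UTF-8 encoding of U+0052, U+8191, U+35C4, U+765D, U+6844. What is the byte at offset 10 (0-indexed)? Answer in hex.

0xE6

U+0052 → 1-byte form 52 at offsets 0–0.
U+8191 → 3-byte form E8 86 91 at offsets 1–3.
U+35C4 → 3-byte form E3 97 84 at offsets 4–6.
U+765D → 3-byte form E7 99 9D at offsets 7–9.
U+6844 → 3-byte form E6 A1 84 at offsets 10–12.
Offset 10 falls in char 5's range; it's byte 1 of E6 A1 84 = 0xE6.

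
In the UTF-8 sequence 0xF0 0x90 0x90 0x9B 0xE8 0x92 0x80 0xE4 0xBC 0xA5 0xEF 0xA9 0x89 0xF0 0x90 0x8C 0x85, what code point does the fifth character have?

Offset 0: leading byte 0xF0 = 11110000 → 4-byte char #1 = F0 90 90 9B.
Offset 4: leading byte 0xE8 = 11101000 → 3-byte char #2 = E8 92 80.
Offset 7: leading byte 0xE4 = 11100100 → 3-byte char #3 = E4 BC A5.
Offset 10: leading byte 0xEF = 11101111 → 3-byte char #4 = EF A9 89.
Offset 13: leading byte 0xF0 = 11110000 → 4-byte char #5 = F0 90 8C 85.
Leading byte 0xF0 = 11110000 matches 11110xxx → 4-byte sequence.
Byte 1: 0xF0 = 11110000, payload 000 (3 bits).
Byte 2: 0x90 = 10010000 (10xxxxxx ✓), payload 010000.
Byte 3: 0x8C = 10001100 (10xxxxxx ✓), payload 001100.
Byte 4: 0x85 = 10000101 (10xxxxxx ✓), payload 000101.
Concatenate: 000010000001100000101 = 0x10305 (21 bits → U+10305).

U+10305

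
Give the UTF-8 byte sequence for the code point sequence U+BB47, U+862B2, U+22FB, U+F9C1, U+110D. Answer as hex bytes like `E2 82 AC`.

U+BB47: 3-byte form → EB AD 87.
U+862B2: 4-byte form → F2 86 8A B2.
U+22FB: 3-byte form → E2 8B BB.
U+F9C1: 3-byte form → EF A7 81.
U+110D: 3-byte form → E1 84 8D.
Concatenated (16 bytes): EB AD 87 F2 86 8A B2 E2 8B BB EF A7 81 E1 84 8D.

EB AD 87 F2 86 8A B2 E2 8B BB EF A7 81 E1 84 8D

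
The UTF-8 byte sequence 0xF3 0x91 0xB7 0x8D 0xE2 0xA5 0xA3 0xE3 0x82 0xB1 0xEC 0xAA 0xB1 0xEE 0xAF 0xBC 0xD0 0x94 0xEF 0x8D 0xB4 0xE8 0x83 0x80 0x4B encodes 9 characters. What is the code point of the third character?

U+30B1

Offset 0: leading byte 0xF3 = 11110011 → 4-byte char #1 = F3 91 B7 8D.
Offset 4: leading byte 0xE2 = 11100010 → 3-byte char #2 = E2 A5 A3.
Offset 7: leading byte 0xE3 = 11100011 → 3-byte char #3 = E3 82 B1.
Leading byte 0xE3 = 11100011 matches 1110xxxx → 3-byte sequence.
Byte 1: 0xE3 = 11100011, payload 0011 (4 bits).
Byte 2: 0x82 = 10000010 (10xxxxxx ✓), payload 000010.
Byte 3: 0xB1 = 10110001 (10xxxxxx ✓), payload 110001.
Concatenate: 0011000010110001 = 0x30B1 (16 bits → U+30B1).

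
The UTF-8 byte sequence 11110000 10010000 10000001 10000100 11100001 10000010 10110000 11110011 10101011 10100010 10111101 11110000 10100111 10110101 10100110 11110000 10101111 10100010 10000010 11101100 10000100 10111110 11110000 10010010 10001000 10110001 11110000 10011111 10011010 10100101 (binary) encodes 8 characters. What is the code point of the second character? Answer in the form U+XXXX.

U+10B0

Offset 0: leading byte 0xF0 = 11110000 → 4-byte char #1 = F0 90 81 84.
Offset 4: leading byte 0xE1 = 11100001 → 3-byte char #2 = E1 82 B0.
Leading byte 0xE1 = 11100001 matches 1110xxxx → 3-byte sequence.
Byte 1: 0xE1 = 11100001, payload 0001 (4 bits).
Byte 2: 0x82 = 10000010 (10xxxxxx ✓), payload 000010.
Byte 3: 0xB0 = 10110000 (10xxxxxx ✓), payload 110000.
Concatenate: 0001000010110000 = 0x10B0 (16 bits → U+10B0).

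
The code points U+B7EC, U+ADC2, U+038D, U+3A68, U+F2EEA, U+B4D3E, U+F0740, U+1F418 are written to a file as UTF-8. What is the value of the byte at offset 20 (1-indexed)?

1-indexed offset 20 is 0-indexed offset 19.
U+B7EC → 3-byte form EB 9F AC at offsets 0–2.
U+ADC2 → 3-byte form EA B7 82 at offsets 3–5.
U+038D → 2-byte form CE 8D at offsets 6–7.
U+3A68 → 3-byte form E3 A9 A8 at offsets 8–10.
U+F2EEA → 4-byte form F3 B2 BB AA at offsets 11–14.
U+B4D3E → 4-byte form F2 B4 B4 BE at offsets 15–18.
U+F0740 → 4-byte form F3 B0 9D 80 at offsets 19–22.
Offset 19 falls in char 7's range; it's byte 1 of F3 B0 9D 80 = 0xF3.

0xF3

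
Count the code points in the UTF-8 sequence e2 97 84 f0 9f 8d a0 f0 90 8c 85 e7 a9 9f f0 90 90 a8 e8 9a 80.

6

Byte at offset 0: 0xE2 = 11100010 → 3-byte char (#1). Advance 3.
Byte at offset 3: 0xF0 = 11110000 → 4-byte char (#2). Advance 4.
Byte at offset 7: 0xF0 = 11110000 → 4-byte char (#3). Advance 4.
Byte at offset 11: 0xE7 = 11100111 → 3-byte char (#4). Advance 3.
Byte at offset 14: 0xF0 = 11110000 → 4-byte char (#5). Advance 4.
Byte at offset 18: 0xE8 = 11101000 → 3-byte char (#6). Advance 3.
Reached end at offset 21 after 6 code points.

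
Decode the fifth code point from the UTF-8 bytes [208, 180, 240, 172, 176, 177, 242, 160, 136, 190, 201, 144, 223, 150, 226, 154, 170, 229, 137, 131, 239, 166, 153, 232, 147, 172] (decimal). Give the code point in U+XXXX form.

U+07D6

Offset 0: leading byte 0xD0 = 11010000 → 2-byte char #1 = D0 B4.
Offset 2: leading byte 0xF0 = 11110000 → 4-byte char #2 = F0 AC B0 B1.
Offset 6: leading byte 0xF2 = 11110010 → 4-byte char #3 = F2 A0 88 BE.
Offset 10: leading byte 0xC9 = 11001001 → 2-byte char #4 = C9 90.
Offset 12: leading byte 0xDF = 11011111 → 2-byte char #5 = DF 96.
Leading byte 0xDF = 11011111 matches 110xxxxx → 2-byte sequence.
Byte 1: 0xDF = 11011111, payload 11111 (5 bits).
Byte 2: 0x96 = 10010110 (10xxxxxx ✓), payload 010110.
Concatenate: 11111010110 = 0x7D6 (11 bits → U+07D6).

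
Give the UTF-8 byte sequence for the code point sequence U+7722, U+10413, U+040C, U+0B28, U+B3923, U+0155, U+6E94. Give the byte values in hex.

U+7722: 3-byte form → E7 9C A2.
U+10413: 4-byte form → F0 90 90 93.
U+040C: 2-byte form → D0 8C.
U+0B28: 3-byte form → E0 AC A8.
U+B3923: 4-byte form → F2 B3 A4 A3.
U+0155: 2-byte form → C5 95.
U+6E94: 3-byte form → E6 BA 94.
Concatenated (21 bytes): E7 9C A2 F0 90 90 93 D0 8C E0 AC A8 F2 B3 A4 A3 C5 95 E6 BA 94.

E7 9C A2 F0 90 90 93 D0 8C E0 AC A8 F2 B3 A4 A3 C5 95 E6 BA 94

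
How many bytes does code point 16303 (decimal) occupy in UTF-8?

U+3FAF = 0x3FAF. UTF-8 uses 1 byte below 0x80, 2 below 0x800, 3 below 0x10000, 4 up to 0x10FFFF. 0x3FAF is in U+0800–U+FFFF → 3 bytes.

3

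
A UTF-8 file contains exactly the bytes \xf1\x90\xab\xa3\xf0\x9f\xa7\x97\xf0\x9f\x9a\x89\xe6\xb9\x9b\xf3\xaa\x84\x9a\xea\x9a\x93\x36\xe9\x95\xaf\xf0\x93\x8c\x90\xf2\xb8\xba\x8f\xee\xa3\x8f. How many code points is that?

11

Byte at offset 0: 0xF1 = 11110001 → 4-byte char (#1). Advance 4.
Byte at offset 4: 0xF0 = 11110000 → 4-byte char (#2). Advance 4.
Byte at offset 8: 0xF0 = 11110000 → 4-byte char (#3). Advance 4.
Byte at offset 12: 0xE6 = 11100110 → 3-byte char (#4). Advance 3.
Byte at offset 15: 0xF3 = 11110011 → 4-byte char (#5). Advance 4.
Byte at offset 19: 0xEA = 11101010 → 3-byte char (#6). Advance 3.
Byte at offset 22: 0x36 = 00110110 → 1-byte char (#7). Advance 1.
Byte at offset 23: 0xE9 = 11101001 → 3-byte char (#8). Advance 3.
Byte at offset 26: 0xF0 = 11110000 → 4-byte char (#9). Advance 4.
Byte at offset 30: 0xF2 = 11110010 → 4-byte char (#10). Advance 4.
Byte at offset 34: 0xEE = 11101110 → 3-byte char (#11). Advance 3.
Reached end at offset 37 after 11 code points.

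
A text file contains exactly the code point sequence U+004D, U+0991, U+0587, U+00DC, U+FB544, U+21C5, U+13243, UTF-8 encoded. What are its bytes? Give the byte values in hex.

U+004D: 1-byte form → 4D.
U+0991: 3-byte form → E0 A6 91.
U+0587: 2-byte form → D6 87.
U+00DC: 2-byte form → C3 9C.
U+FB544: 4-byte form → F3 BB 95 84.
U+21C5: 3-byte form → E2 87 85.
U+13243: 4-byte form → F0 93 89 83.
Concatenated (19 bytes): 4D E0 A6 91 D6 87 C3 9C F3 BB 95 84 E2 87 85 F0 93 89 83.

4D E0 A6 91 D6 87 C3 9C F3 BB 95 84 E2 87 85 F0 93 89 83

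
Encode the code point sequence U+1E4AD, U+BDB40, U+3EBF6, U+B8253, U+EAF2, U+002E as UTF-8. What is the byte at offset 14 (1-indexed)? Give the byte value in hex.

1-indexed offset 14 is 0-indexed offset 13.
U+1E4AD → 4-byte form F0 9E 92 AD at offsets 0–3.
U+BDB40 → 4-byte form F2 BD AD 80 at offsets 4–7.
U+3EBF6 → 4-byte form F0 BE AF B6 at offsets 8–11.
U+B8253 → 4-byte form F2 B8 89 93 at offsets 12–15.
Offset 13 falls in char 4's range; it's byte 2 of F2 B8 89 93 = 0xB8.

0xB8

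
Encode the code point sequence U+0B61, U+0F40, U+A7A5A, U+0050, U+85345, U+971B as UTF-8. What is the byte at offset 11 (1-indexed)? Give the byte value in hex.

0x50

1-indexed offset 11 is 0-indexed offset 10.
U+0B61 → 3-byte form E0 AD A1 at offsets 0–2.
U+0F40 → 3-byte form E0 BD 80 at offsets 3–5.
U+A7A5A → 4-byte form F2 A7 A9 9A at offsets 6–9.
U+0050 → 1-byte form 50 at offsets 10–10.
Offset 10 falls in char 4's range; it's byte 1 of 50 = 0x50.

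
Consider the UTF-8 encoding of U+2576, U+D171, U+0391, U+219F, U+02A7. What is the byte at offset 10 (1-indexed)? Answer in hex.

1-indexed offset 10 is 0-indexed offset 9.
U+2576 → 3-byte form E2 95 B6 at offsets 0–2.
U+D171 → 3-byte form ED 85 B1 at offsets 3–5.
U+0391 → 2-byte form CE 91 at offsets 6–7.
U+219F → 3-byte form E2 86 9F at offsets 8–10.
Offset 9 falls in char 4's range; it's byte 2 of E2 86 9F = 0x86.

0x86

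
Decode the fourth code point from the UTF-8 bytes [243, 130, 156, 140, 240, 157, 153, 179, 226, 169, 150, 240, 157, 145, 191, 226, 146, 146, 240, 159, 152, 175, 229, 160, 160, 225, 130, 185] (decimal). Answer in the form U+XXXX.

Offset 0: leading byte 0xF3 = 11110011 → 4-byte char #1 = F3 82 9C 8C.
Offset 4: leading byte 0xF0 = 11110000 → 4-byte char #2 = F0 9D 99 B3.
Offset 8: leading byte 0xE2 = 11100010 → 3-byte char #3 = E2 A9 96.
Offset 11: leading byte 0xF0 = 11110000 → 4-byte char #4 = F0 9D 91 BF.
Leading byte 0xF0 = 11110000 matches 11110xxx → 4-byte sequence.
Byte 1: 0xF0 = 11110000, payload 000 (3 bits).
Byte 2: 0x9D = 10011101 (10xxxxxx ✓), payload 011101.
Byte 3: 0x91 = 10010001 (10xxxxxx ✓), payload 010001.
Byte 4: 0xBF = 10111111 (10xxxxxx ✓), payload 111111.
Concatenate: 000011101010001111111 = 0x1D47F (21 bits → U+1D47F).

U+1D47F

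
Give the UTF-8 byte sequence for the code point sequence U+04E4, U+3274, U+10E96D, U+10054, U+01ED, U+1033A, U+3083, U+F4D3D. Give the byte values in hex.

D3 A4 E3 89 B4 F4 8E A5 AD F0 90 81 94 C7 AD F0 90 8C BA E3 82 83 F3 B4 B4 BD

U+04E4: 2-byte form → D3 A4.
U+3274: 3-byte form → E3 89 B4.
U+10E96D: 4-byte form → F4 8E A5 AD.
U+10054: 4-byte form → F0 90 81 94.
U+01ED: 2-byte form → C7 AD.
U+1033A: 4-byte form → F0 90 8C BA.
U+3083: 3-byte form → E3 82 83.
U+F4D3D: 4-byte form → F3 B4 B4 BD.
Concatenated (26 bytes): D3 A4 E3 89 B4 F4 8E A5 AD F0 90 81 94 C7 AD F0 90 8C BA E3 82 83 F3 B4 B4 BD.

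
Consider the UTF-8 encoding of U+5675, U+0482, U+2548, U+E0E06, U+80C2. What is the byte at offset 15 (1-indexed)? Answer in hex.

0x82

1-indexed offset 15 is 0-indexed offset 14.
U+5675 → 3-byte form E5 99 B5 at offsets 0–2.
U+0482 → 2-byte form D2 82 at offsets 3–4.
U+2548 → 3-byte form E2 95 88 at offsets 5–7.
U+E0E06 → 4-byte form F3 A0 B8 86 at offsets 8–11.
U+80C2 → 3-byte form E8 83 82 at offsets 12–14.
Offset 14 falls in char 5's range; it's byte 3 of E8 83 82 = 0x82.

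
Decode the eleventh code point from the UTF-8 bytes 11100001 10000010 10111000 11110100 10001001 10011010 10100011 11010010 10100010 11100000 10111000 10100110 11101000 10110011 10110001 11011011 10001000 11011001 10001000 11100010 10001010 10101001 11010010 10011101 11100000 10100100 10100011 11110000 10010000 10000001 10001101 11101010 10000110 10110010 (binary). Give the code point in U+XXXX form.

U+1004D

Offset 0: leading byte 0xE1 = 11100001 → 3-byte char #1 = E1 82 B8.
Offset 3: leading byte 0xF4 = 11110100 → 4-byte char #2 = F4 89 9A A3.
Offset 7: leading byte 0xD2 = 11010010 → 2-byte char #3 = D2 A2.
Offset 9: leading byte 0xE0 = 11100000 → 3-byte char #4 = E0 B8 A6.
Offset 12: leading byte 0xE8 = 11101000 → 3-byte char #5 = E8 B3 B1.
Offset 15: leading byte 0xDB = 11011011 → 2-byte char #6 = DB 88.
Offset 17: leading byte 0xD9 = 11011001 → 2-byte char #7 = D9 88.
Offset 19: leading byte 0xE2 = 11100010 → 3-byte char #8 = E2 8A A9.
Offset 22: leading byte 0xD2 = 11010010 → 2-byte char #9 = D2 9D.
Offset 24: leading byte 0xE0 = 11100000 → 3-byte char #10 = E0 A4 A3.
Offset 27: leading byte 0xF0 = 11110000 → 4-byte char #11 = F0 90 81 8D.
Leading byte 0xF0 = 11110000 matches 11110xxx → 4-byte sequence.
Byte 1: 0xF0 = 11110000, payload 000 (3 bits).
Byte 2: 0x90 = 10010000 (10xxxxxx ✓), payload 010000.
Byte 3: 0x81 = 10000001 (10xxxxxx ✓), payload 000001.
Byte 4: 0x8D = 10001101 (10xxxxxx ✓), payload 001101.
Concatenate: 000010000000001001101 = 0x1004D (21 bits → U+1004D).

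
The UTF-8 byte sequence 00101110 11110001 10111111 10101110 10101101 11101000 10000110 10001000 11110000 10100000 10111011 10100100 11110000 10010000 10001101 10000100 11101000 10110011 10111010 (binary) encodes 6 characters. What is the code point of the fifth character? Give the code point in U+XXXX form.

Offset 0: leading byte 0x2E = 00101110 → 1-byte char #1 = 2E.
Offset 1: leading byte 0xF1 = 11110001 → 4-byte char #2 = F1 BF AE AD.
Offset 5: leading byte 0xE8 = 11101000 → 3-byte char #3 = E8 86 88.
Offset 8: leading byte 0xF0 = 11110000 → 4-byte char #4 = F0 A0 BB A4.
Offset 12: leading byte 0xF0 = 11110000 → 4-byte char #5 = F0 90 8D 84.
Leading byte 0xF0 = 11110000 matches 11110xxx → 4-byte sequence.
Byte 1: 0xF0 = 11110000, payload 000 (3 bits).
Byte 2: 0x90 = 10010000 (10xxxxxx ✓), payload 010000.
Byte 3: 0x8D = 10001101 (10xxxxxx ✓), payload 001101.
Byte 4: 0x84 = 10000100 (10xxxxxx ✓), payload 000100.
Concatenate: 000010000001101000100 = 0x10344 (21 bits → U+10344).

U+10344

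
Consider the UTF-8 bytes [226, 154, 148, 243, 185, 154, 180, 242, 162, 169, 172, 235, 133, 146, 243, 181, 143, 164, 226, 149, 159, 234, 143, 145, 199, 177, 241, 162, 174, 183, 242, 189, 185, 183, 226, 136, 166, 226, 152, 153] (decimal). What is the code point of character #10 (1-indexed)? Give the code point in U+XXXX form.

U+BDE77

Offset 0: leading byte 0xE2 = 11100010 → 3-byte char #1 = E2 9A 94.
Offset 3: leading byte 0xF3 = 11110011 → 4-byte char #2 = F3 B9 9A B4.
Offset 7: leading byte 0xF2 = 11110010 → 4-byte char #3 = F2 A2 A9 AC.
Offset 11: leading byte 0xEB = 11101011 → 3-byte char #4 = EB 85 92.
Offset 14: leading byte 0xF3 = 11110011 → 4-byte char #5 = F3 B5 8F A4.
Offset 18: leading byte 0xE2 = 11100010 → 3-byte char #6 = E2 95 9F.
Offset 21: leading byte 0xEA = 11101010 → 3-byte char #7 = EA 8F 91.
Offset 24: leading byte 0xC7 = 11000111 → 2-byte char #8 = C7 B1.
Offset 26: leading byte 0xF1 = 11110001 → 4-byte char #9 = F1 A2 AE B7.
Offset 30: leading byte 0xF2 = 11110010 → 4-byte char #10 = F2 BD B9 B7.
Leading byte 0xF2 = 11110010 matches 11110xxx → 4-byte sequence.
Byte 1: 0xF2 = 11110010, payload 010 (3 bits).
Byte 2: 0xBD = 10111101 (10xxxxxx ✓), payload 111101.
Byte 3: 0xB9 = 10111001 (10xxxxxx ✓), payload 111001.
Byte 4: 0xB7 = 10110111 (10xxxxxx ✓), payload 110111.
Concatenate: 010111101111001110111 = 0xBDE77 (21 bits → U+BDE77).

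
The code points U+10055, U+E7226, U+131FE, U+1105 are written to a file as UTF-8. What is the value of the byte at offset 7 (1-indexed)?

0x88

1-indexed offset 7 is 0-indexed offset 6.
U+10055 → 4-byte form F0 90 81 95 at offsets 0–3.
U+E7226 → 4-byte form F3 A7 88 A6 at offsets 4–7.
Offset 6 falls in char 2's range; it's byte 3 of F3 A7 88 A6 = 0x88.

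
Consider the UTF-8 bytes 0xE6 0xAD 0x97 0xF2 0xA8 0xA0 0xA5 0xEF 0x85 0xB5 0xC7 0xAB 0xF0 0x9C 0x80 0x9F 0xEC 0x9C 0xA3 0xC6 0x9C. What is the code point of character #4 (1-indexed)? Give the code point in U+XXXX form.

U+01EB

Offset 0: leading byte 0xE6 = 11100110 → 3-byte char #1 = E6 AD 97.
Offset 3: leading byte 0xF2 = 11110010 → 4-byte char #2 = F2 A8 A0 A5.
Offset 7: leading byte 0xEF = 11101111 → 3-byte char #3 = EF 85 B5.
Offset 10: leading byte 0xC7 = 11000111 → 2-byte char #4 = C7 AB.
Leading byte 0xC7 = 11000111 matches 110xxxxx → 2-byte sequence.
Byte 1: 0xC7 = 11000111, payload 00111 (5 bits).
Byte 2: 0xAB = 10101011 (10xxxxxx ✓), payload 101011.
Concatenate: 00111101011 = 0x1EB (11 bits → U+01EB).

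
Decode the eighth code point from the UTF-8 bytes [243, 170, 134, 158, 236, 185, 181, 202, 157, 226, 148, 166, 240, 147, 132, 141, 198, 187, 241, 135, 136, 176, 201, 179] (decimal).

Offset 0: leading byte 0xF3 = 11110011 → 4-byte char #1 = F3 AA 86 9E.
Offset 4: leading byte 0xEC = 11101100 → 3-byte char #2 = EC B9 B5.
Offset 7: leading byte 0xCA = 11001010 → 2-byte char #3 = CA 9D.
Offset 9: leading byte 0xE2 = 11100010 → 3-byte char #4 = E2 94 A6.
Offset 12: leading byte 0xF0 = 11110000 → 4-byte char #5 = F0 93 84 8D.
Offset 16: leading byte 0xC6 = 11000110 → 2-byte char #6 = C6 BB.
Offset 18: leading byte 0xF1 = 11110001 → 4-byte char #7 = F1 87 88 B0.
Offset 22: leading byte 0xC9 = 11001001 → 2-byte char #8 = C9 B3.
Leading byte 0xC9 = 11001001 matches 110xxxxx → 2-byte sequence.
Byte 1: 0xC9 = 11001001, payload 01001 (5 bits).
Byte 2: 0xB3 = 10110011 (10xxxxxx ✓), payload 110011.
Concatenate: 01001110011 = 0x273 (11 bits → U+0273).

U+0273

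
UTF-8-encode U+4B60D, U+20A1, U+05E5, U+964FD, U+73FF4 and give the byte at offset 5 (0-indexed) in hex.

0x82

U+4B60D → 4-byte form F1 8B 98 8D at offsets 0–3.
U+20A1 → 3-byte form E2 82 A1 at offsets 4–6.
Offset 5 falls in char 2's range; it's byte 2 of E2 82 A1 = 0x82.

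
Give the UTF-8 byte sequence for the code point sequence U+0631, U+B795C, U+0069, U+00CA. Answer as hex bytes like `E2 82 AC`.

U+0631: 2-byte form → D8 B1.
U+B795C: 4-byte form → F2 B7 A5 9C.
U+0069: 1-byte form → 69.
U+00CA: 2-byte form → C3 8A.
Concatenated (9 bytes): D8 B1 F2 B7 A5 9C 69 C3 8A.

D8 B1 F2 B7 A5 9C 69 C3 8A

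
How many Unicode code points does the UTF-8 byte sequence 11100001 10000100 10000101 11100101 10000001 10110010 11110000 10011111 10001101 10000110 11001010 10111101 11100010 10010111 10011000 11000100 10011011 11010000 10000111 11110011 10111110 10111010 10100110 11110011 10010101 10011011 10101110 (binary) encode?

9

Byte at offset 0: 0xE1 = 11100001 → 3-byte char (#1). Advance 3.
Byte at offset 3: 0xE5 = 11100101 → 3-byte char (#2). Advance 3.
Byte at offset 6: 0xF0 = 11110000 → 4-byte char (#3). Advance 4.
Byte at offset 10: 0xCA = 11001010 → 2-byte char (#4). Advance 2.
Byte at offset 12: 0xE2 = 11100010 → 3-byte char (#5). Advance 3.
Byte at offset 15: 0xC4 = 11000100 → 2-byte char (#6). Advance 2.
Byte at offset 17: 0xD0 = 11010000 → 2-byte char (#7). Advance 2.
Byte at offset 19: 0xF3 = 11110011 → 4-byte char (#8). Advance 4.
Byte at offset 23: 0xF3 = 11110011 → 4-byte char (#9). Advance 4.
Reached end at offset 27 after 9 code points.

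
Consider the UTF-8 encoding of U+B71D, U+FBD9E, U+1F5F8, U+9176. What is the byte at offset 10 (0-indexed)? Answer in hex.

U+B71D → 3-byte form EB 9C 9D at offsets 0–2.
U+FBD9E → 4-byte form F3 BB B6 9E at offsets 3–6.
U+1F5F8 → 4-byte form F0 9F 97 B8 at offsets 7–10.
Offset 10 falls in char 3's range; it's byte 4 of F0 9F 97 B8 = 0xB8.

0xB8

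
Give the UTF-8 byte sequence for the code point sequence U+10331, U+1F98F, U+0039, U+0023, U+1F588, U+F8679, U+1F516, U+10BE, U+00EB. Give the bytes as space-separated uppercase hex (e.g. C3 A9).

F0 90 8C B1 F0 9F A6 8F 39 23 F0 9F 96 88 F3 B8 99 B9 F0 9F 94 96 E1 82 BE C3 AB

U+10331: 4-byte form → F0 90 8C B1.
U+1F98F: 4-byte form → F0 9F A6 8F.
U+0039: 1-byte form → 39.
U+0023: 1-byte form → 23.
U+1F588: 4-byte form → F0 9F 96 88.
U+F8679: 4-byte form → F3 B8 99 B9.
U+1F516: 4-byte form → F0 9F 94 96.
U+10BE: 3-byte form → E1 82 BE.
U+00EB: 2-byte form → C3 AB.
Concatenated (27 bytes): F0 90 8C B1 F0 9F A6 8F 39 23 F0 9F 96 88 F3 B8 99 B9 F0 9F 94 96 E1 82 BE C3 AB.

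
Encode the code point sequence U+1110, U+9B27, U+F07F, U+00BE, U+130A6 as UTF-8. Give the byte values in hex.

E1 84 90 E9 AC A7 EF 81 BF C2 BE F0 93 82 A6

U+1110: 3-byte form → E1 84 90.
U+9B27: 3-byte form → E9 AC A7.
U+F07F: 3-byte form → EF 81 BF.
U+00BE: 2-byte form → C2 BE.
U+130A6: 4-byte form → F0 93 82 A6.
Concatenated (15 bytes): E1 84 90 E9 AC A7 EF 81 BF C2 BE F0 93 82 A6.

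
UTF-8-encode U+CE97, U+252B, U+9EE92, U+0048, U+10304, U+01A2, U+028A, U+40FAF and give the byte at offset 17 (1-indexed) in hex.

0xA2

1-indexed offset 17 is 0-indexed offset 16.
U+CE97 → 3-byte form EC BA 97 at offsets 0–2.
U+252B → 3-byte form E2 94 AB at offsets 3–5.
U+9EE92 → 4-byte form F2 9E BA 92 at offsets 6–9.
U+0048 → 1-byte form 48 at offsets 10–10.
U+10304 → 4-byte form F0 90 8C 84 at offsets 11–14.
U+01A2 → 2-byte form C6 A2 at offsets 15–16.
Offset 16 falls in char 6's range; it's byte 2 of C6 A2 = 0xA2.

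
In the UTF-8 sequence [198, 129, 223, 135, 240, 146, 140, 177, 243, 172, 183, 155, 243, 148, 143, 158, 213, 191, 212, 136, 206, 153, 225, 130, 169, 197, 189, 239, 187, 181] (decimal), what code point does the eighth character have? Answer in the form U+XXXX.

Offset 0: leading byte 0xC6 = 11000110 → 2-byte char #1 = C6 81.
Offset 2: leading byte 0xDF = 11011111 → 2-byte char #2 = DF 87.
Offset 4: leading byte 0xF0 = 11110000 → 4-byte char #3 = F0 92 8C B1.
Offset 8: leading byte 0xF3 = 11110011 → 4-byte char #4 = F3 AC B7 9B.
Offset 12: leading byte 0xF3 = 11110011 → 4-byte char #5 = F3 94 8F 9E.
Offset 16: leading byte 0xD5 = 11010101 → 2-byte char #6 = D5 BF.
Offset 18: leading byte 0xD4 = 11010100 → 2-byte char #7 = D4 88.
Offset 20: leading byte 0xCE = 11001110 → 2-byte char #8 = CE 99.
Leading byte 0xCE = 11001110 matches 110xxxxx → 2-byte sequence.
Byte 1: 0xCE = 11001110, payload 01110 (5 bits).
Byte 2: 0x99 = 10011001 (10xxxxxx ✓), payload 011001.
Concatenate: 01110011001 = 0x399 (11 bits → U+0399).

U+0399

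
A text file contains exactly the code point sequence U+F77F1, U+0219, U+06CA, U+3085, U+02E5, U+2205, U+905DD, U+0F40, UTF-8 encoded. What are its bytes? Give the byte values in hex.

U+F77F1: 4-byte form → F3 B7 9F B1.
U+0219: 2-byte form → C8 99.
U+06CA: 2-byte form → DB 8A.
U+3085: 3-byte form → E3 82 85.
U+02E5: 2-byte form → CB A5.
U+2205: 3-byte form → E2 88 85.
U+905DD: 4-byte form → F2 90 97 9D.
U+0F40: 3-byte form → E0 BD 80.
Concatenated (23 bytes): F3 B7 9F B1 C8 99 DB 8A E3 82 85 CB A5 E2 88 85 F2 90 97 9D E0 BD 80.

F3 B7 9F B1 C8 99 DB 8A E3 82 85 CB A5 E2 88 85 F2 90 97 9D E0 BD 80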